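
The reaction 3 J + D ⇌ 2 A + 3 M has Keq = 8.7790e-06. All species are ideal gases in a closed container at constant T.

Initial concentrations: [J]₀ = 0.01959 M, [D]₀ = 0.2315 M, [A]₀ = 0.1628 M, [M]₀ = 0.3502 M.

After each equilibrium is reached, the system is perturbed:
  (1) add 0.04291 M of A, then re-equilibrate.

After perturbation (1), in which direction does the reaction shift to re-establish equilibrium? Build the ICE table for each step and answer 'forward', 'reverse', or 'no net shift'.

Q₀ = 654 vs Keq = 8.7790e-06 ⇒ Q>K, reverse
Step 1:
                   J          D          A          M
  I          0.01959     0.2315     0.1628     0.3502
  C           0.2359    0.07864    -0.1573    -0.2359
  E           0.2555     0.3101   0.005517     0.1143
  solve Keq expr → x = -0.07864; check Q = 8.7790e-06
Then add 0.04291 M of A.
Step 2:
                   J          D          A          M
  I           0.2555     0.3101    0.04843     0.1143
  C          0.04786    0.01595   -0.03191   -0.04786
  E           0.3034     0.3261    0.01652    0.06641
  solve Keq expr → x = -0.01595; check Q = 8.7790e-06

Direction: reverse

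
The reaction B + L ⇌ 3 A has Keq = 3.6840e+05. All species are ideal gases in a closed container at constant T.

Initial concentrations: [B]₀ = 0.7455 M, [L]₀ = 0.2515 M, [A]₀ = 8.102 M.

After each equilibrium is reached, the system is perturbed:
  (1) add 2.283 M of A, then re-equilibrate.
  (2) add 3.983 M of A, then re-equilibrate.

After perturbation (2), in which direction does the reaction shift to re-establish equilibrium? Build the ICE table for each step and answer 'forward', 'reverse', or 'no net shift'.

Q₀ = 2837 vs Keq = 3.6840e+05 ⇒ Q<K, forward
Step 1:
                    B           L           A
  Initial      0.7455      0.2515       8.102
  Change      -0.2477     -0.2477      0.7432
  Equil        0.4978    0.003774       8.845
  solve Keq expr → x = 0.2477; check Q = 3.6840e+05
Then add 2.283 M of A.
Step 2:
                    B           L           A
  Initial      0.4978    0.003774       11.13
  Change     0.003664    0.003664    -0.01099
  Equil        0.5014    0.007438       11.12
  solve Keq expr → x = -0.003664; check Q = 3.6840e+05
Then add 3.983 M of A.
Step 3:
                    B           L           A
  Initial      0.5014    0.007438        15.1
  Change       0.0107      0.0107    -0.03209
  Equil        0.5121     0.01813       15.07
  solve Keq expr → x = -0.0107; check Q = 3.6840e+05

Direction: reverse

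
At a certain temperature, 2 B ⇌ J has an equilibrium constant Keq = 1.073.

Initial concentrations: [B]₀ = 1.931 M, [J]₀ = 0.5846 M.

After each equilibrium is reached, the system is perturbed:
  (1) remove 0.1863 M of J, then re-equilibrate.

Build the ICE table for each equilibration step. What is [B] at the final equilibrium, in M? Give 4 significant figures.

[B]_eq = 0.9182 M

Q₀ = 0.1568 vs Keq = 1.073 ⇒ Q<K, forward
Step 1:
                    B           J
  I             1.931      0.5846
  C           -0.9397      0.4698
  E            0.9913       1.054
  solve Keq expr → x = 0.4698; check Q = 1.073
Then remove 0.1863 M of J.
Step 2:
                    B           J
  I            0.9913      0.8681
  C          -0.07309     0.03654
  E            0.9182      0.9047
  solve Keq expr → x = 0.03654; check Q = 1.073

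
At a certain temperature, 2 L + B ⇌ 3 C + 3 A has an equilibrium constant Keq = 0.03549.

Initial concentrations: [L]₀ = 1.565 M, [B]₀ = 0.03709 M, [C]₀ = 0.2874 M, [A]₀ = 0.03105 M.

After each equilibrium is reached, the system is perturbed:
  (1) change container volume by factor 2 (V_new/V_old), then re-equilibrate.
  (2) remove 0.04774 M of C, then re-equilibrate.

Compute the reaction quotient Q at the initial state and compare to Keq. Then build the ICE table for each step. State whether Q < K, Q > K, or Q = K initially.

Q₀ = 7.8228e-06 vs Keq = 0.03549 ⇒ Q<K, forward
Step 1:
                    L           B           C           A
  Initial       1.565     0.03709      0.2874     0.03105
  Change     -0.07029    -0.03515      0.1054      0.1054
  Equil         1.495    0.001944      0.3928      0.1365
  solve Keq expr → x = 0.03515; check Q = 0.03549
Then change container volume by factor 2 (V_new/V_old).
Step 2:
                    L           B           C           A
  Initial      0.7474  9.7202e-04      0.1964     0.06824
  Change    -0.001662 -8.3087e-04    0.002493    0.002493
  Equil        0.7457  1.4115e-04      0.1989     0.07074
  solve Keq expr → x = 8.3087e-04; check Q = 0.03549
Then remove 0.04774 M of C.
Step 3:
                    L           B           C           A
  Initial      0.7457  1.4115e-04      0.1512     0.07074
  Change  -1.5651e-04 -7.8254e-05  2.3476e-04  2.3476e-04
  Equil        0.7455  6.2898e-05      0.1514     0.07097
  solve Keq expr → x = 7.8254e-05; check Q = 0.03549

Q₀ = 7.8228e-06; Q < K (proceeds forward)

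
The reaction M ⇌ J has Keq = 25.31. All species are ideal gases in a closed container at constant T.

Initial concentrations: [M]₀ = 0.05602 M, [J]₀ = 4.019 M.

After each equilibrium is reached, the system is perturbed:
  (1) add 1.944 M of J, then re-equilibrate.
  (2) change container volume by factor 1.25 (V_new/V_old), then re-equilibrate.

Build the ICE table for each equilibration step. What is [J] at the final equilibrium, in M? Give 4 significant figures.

[J]_eq = 4.632 M

Q₀ = 71.74 vs Keq = 25.31 ⇒ Q>K, reverse
Step 1:
                    M           J
  Initial     0.05602       4.019
  Change      0.09886    -0.09886
  Equil        0.1549        3.92
  solve Keq expr → x = -0.09886; check Q = 25.31
Then add 1.944 M of J.
Step 2:
                    M           J
  Initial      0.1549       5.864
  Change      0.07389    -0.07389
  Equil        0.2288        5.79
  solve Keq expr → x = -0.07389; check Q = 25.31
Then change container volume by factor 1.25 (V_new/V_old).
Step 3:
                    M           J
  Initial       0.183       4.632
  Change            0           0
  Equil         0.183       4.632
  solve Keq expr → x = 0; check Q = 25.31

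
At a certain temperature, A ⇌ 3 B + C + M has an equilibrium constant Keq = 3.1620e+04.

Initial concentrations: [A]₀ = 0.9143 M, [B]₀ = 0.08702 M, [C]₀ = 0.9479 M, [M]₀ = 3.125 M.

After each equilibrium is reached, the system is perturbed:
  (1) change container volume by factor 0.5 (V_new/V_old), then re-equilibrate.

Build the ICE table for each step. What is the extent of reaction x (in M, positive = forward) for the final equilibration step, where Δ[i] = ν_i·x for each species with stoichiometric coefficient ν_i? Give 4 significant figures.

x = -0.1212 M

Q₀ = 0.002135 vs Keq = 3.1620e+04 ⇒ Q<K, forward
Step 1:
                  A         B         C         M
  init       0.9143   0.08702    0.9479     3.125
  Δ          -0.909     2.727     0.909     0.909
  eq       0.005279     2.814     1.857     4.034
  solve Keq expr → x = 0.909; check Q = 3.1620e+04
Then change container volume by factor 0.5 (V_new/V_old).
Step 2:
                  A         B         C         M
  init      0.01056     5.628     3.714     8.068
  Δ          0.1212   -0.3636   -0.1212   -0.1212
  eq         0.1317     5.265     3.593     7.947
  solve Keq expr → x = -0.1212; check Q = 3.1620e+04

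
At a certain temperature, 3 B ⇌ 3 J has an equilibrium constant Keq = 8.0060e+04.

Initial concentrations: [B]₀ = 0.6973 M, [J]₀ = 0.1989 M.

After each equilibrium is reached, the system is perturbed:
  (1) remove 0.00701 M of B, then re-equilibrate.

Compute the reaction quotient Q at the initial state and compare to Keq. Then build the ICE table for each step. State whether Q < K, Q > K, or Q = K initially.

Q₀ = 0.02321 vs Keq = 8.0060e+04 ⇒ Q<K, forward
Step 1:
                  B         J
  I          0.6973    0.1989
  C          -0.677     0.677
  E         0.02032    0.8759
  solve Keq expr → x = 0.2257; check Q = 8.0060e+04
Then remove 0.00701 M of B.
Step 2:
                  B         J
  I         0.01331    0.8759
  C        0.006851 -0.006851
  E         0.02016     0.869
  solve Keq expr → x = -0.002284; check Q = 8.0060e+04

Q₀ = 0.02321; Q < K (proceeds forward)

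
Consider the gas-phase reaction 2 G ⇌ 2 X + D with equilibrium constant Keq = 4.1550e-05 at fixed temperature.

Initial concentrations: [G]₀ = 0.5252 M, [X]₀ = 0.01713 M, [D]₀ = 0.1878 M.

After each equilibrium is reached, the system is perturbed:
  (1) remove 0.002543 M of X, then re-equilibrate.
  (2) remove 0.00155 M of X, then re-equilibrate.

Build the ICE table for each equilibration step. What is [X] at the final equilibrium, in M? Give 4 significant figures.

[X]_eq = 0.007942 M

Q₀ = 1.9978e-04 vs Keq = 4.1550e-05 ⇒ Q>K, reverse
Step 1:
                  G         X         D
  I          0.5252   0.01713    0.1878
  C        0.009085 -0.009085 -0.004542
  E          0.5343  0.008045    0.1833
  solve Keq expr → x = -0.004542; check Q = 4.1550e-05
Then remove 0.002543 M of X.
Step 2:
                  G         X         D
  I          0.5343  0.005502    0.1833
  C       -0.002479  0.002479  0.001239
  E          0.5318  0.007981    0.1845
  solve Keq expr → x = 0.001239; check Q = 4.1550e-05
Then remove 0.00155 M of X.
Step 3:
                  G         X         D
  I          0.5318  0.006431    0.1845
  C       -0.001511  0.001511 7.5554e-04
  E          0.5303  0.007942    0.1853
  solve Keq expr → x = 7.5554e-04; check Q = 4.1550e-05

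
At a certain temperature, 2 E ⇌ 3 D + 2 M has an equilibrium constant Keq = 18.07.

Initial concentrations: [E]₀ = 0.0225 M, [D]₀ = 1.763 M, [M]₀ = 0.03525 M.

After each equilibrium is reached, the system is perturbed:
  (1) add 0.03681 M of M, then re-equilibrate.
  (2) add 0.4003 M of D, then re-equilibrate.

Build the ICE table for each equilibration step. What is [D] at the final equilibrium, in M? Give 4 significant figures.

Q₀ = 13.45 vs Keq = 18.07 ⇒ Q<K, forward
Step 1:
                  E         D         M
  Initial    0.0225     1.763   0.03525
  Change  -0.001959  0.002938  0.001959
  Equil     0.02054     1.766   0.03721
  solve Keq expr → x = 9.7934e-04; check Q = 18.07
Then add 0.03681 M of M.
Step 2:
                  E         D         M
  Initial   0.02054     1.766   0.07402
  Change    0.01274  -0.01911  -0.01274
  Equil     0.03328     1.747   0.06128
  solve Keq expr → x = -0.00637; check Q = 18.07
Then add 0.4003 M of D.
Step 3:
                  E         D         M
  Initial   0.03328     2.147   0.06128
  Change   0.006773  -0.01016 -0.006773
  Equil     0.04005     2.137   0.05451
  solve Keq expr → x = -0.003387; check Q = 18.07

[D]_eq = 2.137 M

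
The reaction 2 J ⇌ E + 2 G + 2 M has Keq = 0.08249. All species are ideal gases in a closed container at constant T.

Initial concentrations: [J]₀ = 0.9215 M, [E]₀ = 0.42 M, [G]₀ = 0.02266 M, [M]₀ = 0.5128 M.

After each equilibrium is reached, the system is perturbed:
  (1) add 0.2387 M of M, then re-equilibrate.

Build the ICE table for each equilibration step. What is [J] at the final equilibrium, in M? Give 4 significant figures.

[J]_eq = 0.6781 M

Q₀ = 6.6784e-05 vs Keq = 0.08249 ⇒ Q<K, forward
Step 1:
                  J         E         G         M
  I          0.9215      0.42   0.02266    0.5128
  C         -0.2839     0.142    0.2839    0.2839
  E          0.6376     0.562    0.3066    0.7967
  solve Keq expr → x = 0.142; check Q = 0.08249
Then add 0.2387 M of M.
Step 2:
                  J         E         G         M
  I          0.6376     0.562    0.3066     1.035
  C         0.04058  -0.02029  -0.04058  -0.04058
  E          0.6781    0.5417     0.266    0.9949
  solve Keq expr → x = -0.02029; check Q = 0.08249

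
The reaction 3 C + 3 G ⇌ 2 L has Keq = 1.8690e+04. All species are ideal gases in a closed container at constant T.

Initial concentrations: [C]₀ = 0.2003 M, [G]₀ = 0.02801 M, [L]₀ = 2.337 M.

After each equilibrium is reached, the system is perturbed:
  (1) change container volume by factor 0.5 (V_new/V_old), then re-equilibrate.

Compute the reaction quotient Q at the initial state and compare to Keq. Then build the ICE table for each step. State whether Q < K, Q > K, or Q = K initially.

Q₀ = 3.0927e+07; Q > K (proceeds reverse)

Q₀ = 3.0927e+07 vs Keq = 1.8690e+04 ⇒ Q>K, reverse
Step 1:
                   C          G          L
  I           0.2003    0.02801      2.337
  C           0.1538     0.1538    -0.1026
  E           0.3541     0.1819      2.234
  solve Keq expr → x = -0.05128; check Q = 1.8690e+04
Then change container volume by factor 0.5 (V_new/V_old).
Step 2:
                   C          G          L
  I           0.7083     0.3637      4.469
  C          -0.1704    -0.1704     0.1136
  E           0.5379     0.1933      4.582
  solve Keq expr → x = 0.05681; check Q = 1.8690e+04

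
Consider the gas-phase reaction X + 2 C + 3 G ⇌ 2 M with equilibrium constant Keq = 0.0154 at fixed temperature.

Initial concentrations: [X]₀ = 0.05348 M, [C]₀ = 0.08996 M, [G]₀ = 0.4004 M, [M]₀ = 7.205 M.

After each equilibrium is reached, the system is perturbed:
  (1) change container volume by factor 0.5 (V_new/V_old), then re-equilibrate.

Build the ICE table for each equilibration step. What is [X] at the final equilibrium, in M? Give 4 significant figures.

[X]_eq = 1.953 M

Q₀ = 1.8685e+06 vs Keq = 0.0154 ⇒ Q>K, reverse
Step 1:
                    X           C           G           M
  I           0.05348     0.08996      0.4004       7.205
  C             1.413       2.826       4.239      -2.826
  E             1.466       2.916       4.639       4.379
  solve Keq expr → x = -1.413; check Q = 0.0154
Then change container volume by factor 0.5 (V_new/V_old).
Step 2:
                    X           C           G           M
  I             2.933       5.832       9.279       8.758
  C           -0.9799       -1.96       -2.94        1.96
  E             1.953       3.872       6.339       10.72
  solve Keq expr → x = 0.9799; check Q = 0.0154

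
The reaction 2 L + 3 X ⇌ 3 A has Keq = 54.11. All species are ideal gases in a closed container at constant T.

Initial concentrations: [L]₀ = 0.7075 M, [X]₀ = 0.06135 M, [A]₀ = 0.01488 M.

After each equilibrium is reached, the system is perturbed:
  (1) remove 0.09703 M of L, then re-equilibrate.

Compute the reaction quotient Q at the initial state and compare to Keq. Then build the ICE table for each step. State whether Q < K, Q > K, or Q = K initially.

Q₀ = 0.0285 vs Keq = 54.11 ⇒ Q<K, forward
Step 1:
                    L           X           A
  Initial      0.7075     0.06135     0.01488
  Change     -0.02795    -0.04192     0.04192
  Equil        0.6796     0.01943      0.0568
  solve Keq expr → x = 0.01397; check Q = 54.11
Then remove 0.09703 M of L.
Step 2:
                    L           X           A
  Initial      0.5825     0.01943      0.0568
  Change     0.001004    0.001507   -0.001507
  Equil        0.5835     0.02094     0.05529
  solve Keq expr → x = -5.0218e-04; check Q = 54.11

Q₀ = 0.0285; Q < K (proceeds forward)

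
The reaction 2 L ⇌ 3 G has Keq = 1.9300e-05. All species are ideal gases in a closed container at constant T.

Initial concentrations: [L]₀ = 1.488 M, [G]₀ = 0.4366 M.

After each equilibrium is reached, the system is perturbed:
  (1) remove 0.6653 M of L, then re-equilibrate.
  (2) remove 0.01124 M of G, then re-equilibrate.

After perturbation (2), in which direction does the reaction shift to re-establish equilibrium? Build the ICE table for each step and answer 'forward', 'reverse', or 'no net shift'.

Direction: forward

Q₀ = 0.03759 vs Keq = 1.9300e-05 ⇒ Q>K, reverse
Step 1:
                   L          G
  init         1.488     0.4366
  Δ           0.2651    -0.3976
  eq           1.753      0.039
  solve Keq expr → x = -0.1325; check Q = 1.9300e-05
Then remove 0.6653 M of L.
Step 2:
                   L          G
  init         1.088      0.039
  Δ         0.007004   -0.01051
  eq           1.095    0.02849
  solve Keq expr → x = -0.003502; check Q = 1.9300e-05
Then remove 0.01124 M of G.
Step 3:
                   L          G
  init         1.095    0.01725
  Δ        -0.007408    0.01111
  eq           1.087    0.02836
  solve Keq expr → x = 0.003704; check Q = 1.9300e-05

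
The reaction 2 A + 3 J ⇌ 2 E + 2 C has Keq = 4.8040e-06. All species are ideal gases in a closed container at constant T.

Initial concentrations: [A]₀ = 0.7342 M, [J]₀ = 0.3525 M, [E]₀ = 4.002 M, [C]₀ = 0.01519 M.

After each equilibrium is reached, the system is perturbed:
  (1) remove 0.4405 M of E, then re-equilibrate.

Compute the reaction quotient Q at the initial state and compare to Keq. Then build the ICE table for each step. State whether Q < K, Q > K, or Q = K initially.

Q₀ = 0.1565; Q > K (proceeds reverse)

Q₀ = 0.1565 vs Keq = 4.8040e-06 ⇒ Q>K, reverse
Step 1:
                   A          J          E          C
  Initial     0.7342     0.3525      4.002    0.01519
  Change      0.0151    0.02264    -0.0151    -0.0151
  Equil       0.7493     0.3751      3.987 9.4649e-05
  solve Keq expr → x = -0.007548; check Q = 4.8040e-06
Then remove 0.4405 M of E.
Step 2:
                   A          J          E          C
  Initial     0.7493     0.3751      3.546 9.4649e-05
  Change  -1.1747e-05 -1.7620e-05 1.1747e-05 1.1747e-05
  Equil       0.7493     0.3751      3.546 1.0640e-04
  solve Keq expr → x = 5.8734e-06; check Q = 4.8040e-06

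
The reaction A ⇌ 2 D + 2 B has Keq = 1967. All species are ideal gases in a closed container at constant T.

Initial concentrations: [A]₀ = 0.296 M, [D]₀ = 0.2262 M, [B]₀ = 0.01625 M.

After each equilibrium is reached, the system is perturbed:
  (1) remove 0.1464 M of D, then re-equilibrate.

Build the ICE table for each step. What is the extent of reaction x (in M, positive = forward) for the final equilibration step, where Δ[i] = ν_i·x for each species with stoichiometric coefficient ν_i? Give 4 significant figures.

x = 4.0937e-05 M

Q₀ = 4.5646e-05 vs Keq = 1967 ⇒ Q<K, forward
Step 1:
                   A          D          B
  init         0.296     0.2262    0.01625
  Δ          -0.2959     0.5917     0.5917
  eq      1.2573e-04     0.8179      0.608
  solve Keq expr → x = 0.2959; check Q = 1967
Then remove 0.1464 M of D.
Step 2:
                   A          D          B
  init    1.2573e-04     0.6715      0.608
  Δ       -4.0937e-05 8.1875e-05 8.1875e-05
  eq      8.4797e-05     0.6716     0.6081
  solve Keq expr → x = 4.0937e-05; check Q = 1967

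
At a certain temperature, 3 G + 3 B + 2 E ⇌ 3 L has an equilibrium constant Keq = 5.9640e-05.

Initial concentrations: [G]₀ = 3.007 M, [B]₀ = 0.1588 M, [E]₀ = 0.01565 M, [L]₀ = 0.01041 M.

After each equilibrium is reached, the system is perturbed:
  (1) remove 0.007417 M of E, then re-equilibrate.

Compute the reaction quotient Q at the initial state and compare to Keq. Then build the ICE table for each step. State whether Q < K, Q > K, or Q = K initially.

Q₀ = 0.0423 vs Keq = 5.9640e-05 ⇒ Q>K, reverse
Step 1:
                  G         B         E         L
  I           3.007    0.1588   0.01565   0.01041
  C        0.008879  0.008879  0.005919 -0.008879
  E           3.016    0.1677   0.02157  0.001531
  solve Keq expr → x = -0.00296; check Q = 5.9640e-05
Then remove 0.007417 M of E.
Step 2:
                  G         B         E         L
  I           3.016    0.1677   0.01415  0.001531
  C       3.5931e-04 3.5931e-04 2.3954e-04 -3.5931e-04
  E           3.016     0.168   0.01439  0.001172
  solve Keq expr → x = -1.1977e-04; check Q = 5.9640e-05

Q₀ = 0.0423; Q > K (proceeds reverse)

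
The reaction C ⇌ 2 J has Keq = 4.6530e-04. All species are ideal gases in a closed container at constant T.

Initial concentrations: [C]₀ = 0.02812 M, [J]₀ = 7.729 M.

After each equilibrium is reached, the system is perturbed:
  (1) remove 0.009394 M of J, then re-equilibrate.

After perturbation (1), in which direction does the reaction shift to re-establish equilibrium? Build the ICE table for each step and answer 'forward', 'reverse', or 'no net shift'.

Q₀ = 2124 vs Keq = 4.6530e-04 ⇒ Q>K, reverse
Step 1:
                   C          J
  Initial    0.02812      7.729
  Change       3.843     -7.687
  Equil        3.871    0.04244
  solve Keq expr → x = -3.843; check Q = 4.6530e-04
Then remove 0.009394 M of J.
Step 2:
                   C          J
  Initial      3.871    0.03305
  Change   -0.004684   0.009368
  Equil        3.867    0.04242
  solve Keq expr → x = 0.004684; check Q = 4.6530e-04

Direction: forward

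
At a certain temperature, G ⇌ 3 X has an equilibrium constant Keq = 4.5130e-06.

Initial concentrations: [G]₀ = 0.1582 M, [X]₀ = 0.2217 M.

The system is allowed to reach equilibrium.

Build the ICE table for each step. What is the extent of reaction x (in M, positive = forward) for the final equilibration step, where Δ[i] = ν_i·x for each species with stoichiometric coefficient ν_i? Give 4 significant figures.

x = -0.07053 M

Q₀ = 0.06888 vs Keq = 4.5130e-06 ⇒ Q>K, reverse
Step 1:
                   G          X
  I           0.1582     0.2217
  C          0.07053    -0.2116
  E           0.2287    0.01011
  solve Keq expr → x = -0.07053; check Q = 4.5130e-06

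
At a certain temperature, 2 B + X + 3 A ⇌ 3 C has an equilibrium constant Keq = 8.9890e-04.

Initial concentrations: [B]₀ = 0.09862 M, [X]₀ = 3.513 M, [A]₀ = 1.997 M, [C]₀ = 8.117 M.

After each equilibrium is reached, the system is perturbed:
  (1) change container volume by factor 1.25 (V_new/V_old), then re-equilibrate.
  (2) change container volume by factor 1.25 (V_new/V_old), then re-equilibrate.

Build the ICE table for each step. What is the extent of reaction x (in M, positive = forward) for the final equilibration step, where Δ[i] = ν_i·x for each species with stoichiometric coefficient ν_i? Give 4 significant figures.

Q₀ = 1965 vs Keq = 8.9890e-04 ⇒ Q>K, reverse
Step 1:
                   B          X          A          C
  I          0.09862      3.513      1.997      8.117
  C            3.504      1.752      5.256     -5.256
  E            3.602      5.265      7.253      2.861
  solve Keq expr → x = -1.752; check Q = 8.9890e-04
Then change container volume by factor 1.25 (V_new/V_old).
Step 2:
                   B          X          A          C
  I            2.882      4.212      5.802      2.289
  C           0.1838    0.09189     0.2757    -0.2757
  E            3.066      4.304      6.078      2.013
  solve Keq expr → x = -0.09189; check Q = 8.9890e-04
Then change container volume by factor 1.25 (V_new/V_old).
Step 3:
                   B          X          A          C
  I            2.453      3.443      4.862      1.611
  C           0.1385    0.06924     0.2077    -0.2077
  E            2.591      3.512       5.07      1.403
  solve Keq expr → x = -0.06924; check Q = 8.9890e-04

x = -0.06924 M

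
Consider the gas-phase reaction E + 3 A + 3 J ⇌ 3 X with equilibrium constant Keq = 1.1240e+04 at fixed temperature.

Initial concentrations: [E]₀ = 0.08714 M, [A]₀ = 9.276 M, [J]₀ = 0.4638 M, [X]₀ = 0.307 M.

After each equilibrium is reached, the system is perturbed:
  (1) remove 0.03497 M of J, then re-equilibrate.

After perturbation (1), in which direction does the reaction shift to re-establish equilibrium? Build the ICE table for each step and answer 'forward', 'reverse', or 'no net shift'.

Q₀ = 0.00417 vs Keq = 1.1240e+04 ⇒ Q<K, forward
Step 1:
                   E          A          J          X
  I          0.08714      9.276     0.4638      0.307
  C         -0.08714    -0.2614    -0.2614     0.2614
  E       2.6905e-06      9.015     0.2024     0.5684
  solve Keq expr → x = 0.08714; check Q = 1.1240e+04
Then remove 0.03497 M of J.
Step 2:
                   E          A          J          X
  I       2.6905e-06      9.015     0.1674     0.5684
  C       2.0619e-06 6.1858e-06 6.1858e-06 -6.1858e-06
  E       4.7524e-06      9.015     0.1674     0.5684
  solve Keq expr → x = -2.0619e-06; check Q = 1.1240e+04

Direction: reverse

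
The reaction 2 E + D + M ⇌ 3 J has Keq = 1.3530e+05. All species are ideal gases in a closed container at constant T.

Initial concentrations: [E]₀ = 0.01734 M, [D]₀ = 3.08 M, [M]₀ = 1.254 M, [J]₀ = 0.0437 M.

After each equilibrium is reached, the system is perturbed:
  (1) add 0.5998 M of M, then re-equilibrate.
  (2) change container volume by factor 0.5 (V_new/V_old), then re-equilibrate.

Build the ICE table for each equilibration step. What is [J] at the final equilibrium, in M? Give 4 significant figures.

[J]_eq = 0.1394 M

Q₀ = 0.07186 vs Keq = 1.3530e+05 ⇒ Q<K, forward
Step 1:
                  E         D         M         J
  Initial   0.01734      3.08     1.254    0.0437
  Change   -0.01731 -0.008657 -0.008657   0.02597
  Equil   2.5564e-05     3.071     1.245   0.06967
  solve Keq expr → x = 0.008657; check Q = 1.3530e+05
Then add 0.5998 M of M.
Step 2:
                  E         D         M         J
  Initial 2.5564e-05     3.071     1.845   0.06967
  Change  -4.5590e-06 -2.2795e-06 -2.2795e-06 6.8385e-06
  Equil   2.1005e-05     3.071     1.845   0.06968
  solve Keq expr → x = 2.2795e-06; check Q = 1.3530e+05
Then change container volume by factor 0.5 (V_new/V_old).
Step 3:
                  E         D         M         J
  Initial 4.2010e-05     6.143      3.69    0.1394
  Change  -1.2298e-05 -6.1492e-06 -6.1492e-06 1.8448e-05
  Equil   2.9711e-05     6.143      3.69    0.1394
  solve Keq expr → x = 6.1492e-06; check Q = 1.3530e+05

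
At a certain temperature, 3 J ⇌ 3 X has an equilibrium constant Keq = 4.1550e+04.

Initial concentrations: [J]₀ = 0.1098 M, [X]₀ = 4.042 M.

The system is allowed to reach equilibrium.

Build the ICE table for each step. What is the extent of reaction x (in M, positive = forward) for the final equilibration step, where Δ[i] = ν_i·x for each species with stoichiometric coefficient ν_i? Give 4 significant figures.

x = -0.002236 M

Q₀ = 4.9886e+04 vs Keq = 4.1550e+04 ⇒ Q>K, reverse
Step 1:
                  J         X
  I          0.1098     4.042
  C        0.006707 -0.006707
  E          0.1165     4.035
  solve Keq expr → x = -0.002236; check Q = 4.1550e+04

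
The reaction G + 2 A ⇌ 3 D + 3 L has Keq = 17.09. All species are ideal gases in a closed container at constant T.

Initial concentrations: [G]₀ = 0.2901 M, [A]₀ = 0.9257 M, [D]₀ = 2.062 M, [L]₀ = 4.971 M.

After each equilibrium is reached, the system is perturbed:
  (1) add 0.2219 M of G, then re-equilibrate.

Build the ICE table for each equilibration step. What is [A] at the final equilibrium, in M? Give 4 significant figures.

Q₀ = 4332 vs Keq = 17.09 ⇒ Q>K, reverse
Step 1:
                    G           A           D           L
  I            0.2901      0.9257       2.062       4.971
  C            0.3987      0.7973      -1.196      -1.196
  E            0.6888       1.723       0.866       3.775
  solve Keq expr → x = -0.3987; check Q = 17.09
Then add 0.2219 M of G.
Step 2:
                    G           A           D           L
  I            0.9107       1.723       0.866       3.775
  C          -0.01755    -0.03511     0.05266     0.05266
  E            0.8931       1.688      0.9187       3.828
  solve Keq expr → x = 0.01755; check Q = 17.09

[A]_eq = 1.688 M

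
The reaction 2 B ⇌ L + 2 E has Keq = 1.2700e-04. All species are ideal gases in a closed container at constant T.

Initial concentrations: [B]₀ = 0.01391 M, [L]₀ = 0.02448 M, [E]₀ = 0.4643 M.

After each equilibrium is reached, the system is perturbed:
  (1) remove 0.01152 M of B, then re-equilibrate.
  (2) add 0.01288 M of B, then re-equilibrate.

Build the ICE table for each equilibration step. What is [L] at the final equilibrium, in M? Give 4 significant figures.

[L]_eq = 3.0365e-06 M

Q₀ = 27.27 vs Keq = 1.2700e-04 ⇒ Q>K, reverse
Step 1:
                   B          L          E
  init       0.01391    0.02448     0.4643
  Δ          0.04895   -0.02448   -0.04895
  eq         0.06286 2.9093e-06     0.4153
  solve Keq expr → x = -0.02448; check Q = 1.2700e-04
Then remove 0.01152 M of B.
Step 2:
                   B          L          E
  init       0.05134 2.9093e-06     0.4153
  Δ       1.9368e-06 -9.6841e-07 -1.9368e-06
  eq         0.05135 1.9409e-06     0.4153
  solve Keq expr → x = -9.6841e-07; check Q = 1.2700e-04
Then add 0.01288 M of B.
Step 3:
                   B          L          E
  init       0.06423 1.9409e-06     0.4153
  Δ       -2.1913e-06 1.0956e-06 2.1913e-06
  eq         0.06422 3.0365e-06     0.4153
  solve Keq expr → x = 1.0956e-06; check Q = 1.2700e-04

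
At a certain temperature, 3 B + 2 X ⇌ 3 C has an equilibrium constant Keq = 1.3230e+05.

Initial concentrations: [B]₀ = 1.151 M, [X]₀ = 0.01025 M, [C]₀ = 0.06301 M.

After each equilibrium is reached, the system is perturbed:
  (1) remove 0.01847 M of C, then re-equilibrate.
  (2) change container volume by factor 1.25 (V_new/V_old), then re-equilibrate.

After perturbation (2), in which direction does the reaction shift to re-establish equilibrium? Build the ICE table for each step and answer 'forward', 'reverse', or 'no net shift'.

Q₀ = 1.562 vs Keq = 1.3230e+05 ⇒ Q<K, forward
Step 1:
                    B           X           C
  Initial       1.151     0.01025     0.06301
  Change      -0.0153     -0.0102      0.0153
  Equil         1.136  4.9780e-05     0.07831
  solve Keq expr → x = 0.0051; check Q = 1.3230e+05
Then remove 0.01847 M of C.
Step 2:
                    B           X           C
  Initial       1.136  4.9780e-05     0.05984
  Change  -2.4759e-05 -1.6506e-05  2.4759e-05
  Equil         1.136  3.3274e-05     0.05987
  solve Keq expr → x = 8.2531e-06; check Q = 1.3230e+05
Then change container volume by factor 1.25 (V_new/V_old).
Step 3:
                    B           X           C
  Initial      0.9085  2.6619e-05     0.04789
  Change   9.9657e-06  6.6438e-06 -9.9657e-06
  Equil        0.9085  3.3263e-05     0.04788
  solve Keq expr → x = -3.3219e-06; check Q = 1.3230e+05

Direction: reverse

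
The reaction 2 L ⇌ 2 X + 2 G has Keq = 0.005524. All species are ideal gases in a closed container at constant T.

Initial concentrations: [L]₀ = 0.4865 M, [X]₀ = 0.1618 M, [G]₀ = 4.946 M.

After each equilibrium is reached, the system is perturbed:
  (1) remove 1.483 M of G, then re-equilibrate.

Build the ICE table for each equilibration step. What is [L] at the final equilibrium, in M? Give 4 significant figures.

Q₀ = 2.706 vs Keq = 0.005524 ⇒ Q>K, reverse
Step 1:
                   L          X          G
  I           0.4865     0.1618      4.946
  C           0.1519    -0.1519    -0.1519
  E           0.6384   0.009897      4.794
  solve Keq expr → x = -0.07595; check Q = 0.005524
Then remove 1.483 M of G.
Step 2:
                   L          X          G
  I           0.6384   0.009897      3.311
  C        -0.004317   0.004317   0.004317
  E           0.6341    0.01421      3.315
  solve Keq expr → x = 0.002159; check Q = 0.005524

[L]_eq = 0.6341 M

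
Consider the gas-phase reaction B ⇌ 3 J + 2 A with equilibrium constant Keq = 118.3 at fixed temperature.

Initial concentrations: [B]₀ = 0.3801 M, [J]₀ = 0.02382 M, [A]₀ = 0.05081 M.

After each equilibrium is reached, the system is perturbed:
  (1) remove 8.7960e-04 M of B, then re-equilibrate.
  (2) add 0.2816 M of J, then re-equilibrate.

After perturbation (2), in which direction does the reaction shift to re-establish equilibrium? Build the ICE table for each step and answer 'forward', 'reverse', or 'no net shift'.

Q₀ = 9.1796e-08 vs Keq = 118.3 ⇒ Q<K, forward
Step 1:
                  B         J         A
  I          0.3801   0.02382   0.05081
  C         -0.3722     1.117    0.7443
  E        0.007926      1.14    0.7952
  solve Keq expr → x = 0.3722; check Q = 118.3
Then remove 8.7960e-04 M of B.
Step 2:
                  B         J         A
  I        0.007046      1.14    0.7952
  C       7.9819e-04 -0.002395 -0.001596
  E        0.007844     1.138    0.7936
  solve Keq expr → x = -7.9819e-04; check Q = 118.3
Then add 0.2816 M of J.
Step 3:
                  B         J         A
  I        0.007844      1.42    0.7936
  C        0.006319  -0.01896  -0.01264
  E         0.01416     1.401    0.7809
  solve Keq expr → x = -0.006319; check Q = 118.3

Direction: reverse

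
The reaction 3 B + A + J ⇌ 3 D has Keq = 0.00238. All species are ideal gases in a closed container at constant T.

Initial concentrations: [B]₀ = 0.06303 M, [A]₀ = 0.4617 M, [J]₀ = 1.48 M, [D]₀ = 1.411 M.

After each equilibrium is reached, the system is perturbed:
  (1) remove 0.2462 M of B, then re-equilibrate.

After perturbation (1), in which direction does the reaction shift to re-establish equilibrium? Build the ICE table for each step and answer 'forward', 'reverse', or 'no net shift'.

Q₀ = 1.6418e+04 vs Keq = 0.00238 ⇒ Q>K, reverse
Step 1:
                   B          A          J          D
  Initial    0.06303     0.4617       1.48      1.411
  Change       1.211     0.4036     0.4036     -1.211
  Equil        1.274     0.8653      1.884     0.2002
  solve Keq expr → x = -0.4036; check Q = 0.00238
Then remove 0.2462 M of B.
Step 2:
                   B          A          J          D
  Initial      1.028     0.8653      1.884     0.2002
  Change     0.03256    0.01085    0.01085   -0.03256
  Equil         1.06     0.8762      1.894     0.1676
  solve Keq expr → x = -0.01085; check Q = 0.00238

Direction: reverse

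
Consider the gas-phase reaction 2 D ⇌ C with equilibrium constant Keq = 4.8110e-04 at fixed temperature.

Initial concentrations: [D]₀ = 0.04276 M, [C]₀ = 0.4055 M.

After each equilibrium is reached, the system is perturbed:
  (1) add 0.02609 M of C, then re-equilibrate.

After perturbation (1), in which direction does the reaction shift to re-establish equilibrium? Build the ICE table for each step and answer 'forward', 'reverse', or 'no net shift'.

Direction: reverse

Q₀ = 221.8 vs Keq = 4.8110e-04 ⇒ Q>K, reverse
Step 1:
                   D          C
  I          0.04276     0.4055
  C           0.8103    -0.4051
  E           0.8531 3.5010e-04
  solve Keq expr → x = -0.4051; check Q = 4.8110e-04
Then add 0.02609 M of C.
Step 2:
                   D          C
  I           0.8531    0.02644
  C          0.05209   -0.02605
  E           0.9052 3.9417e-04
  solve Keq expr → x = -0.02605; check Q = 4.8110e-04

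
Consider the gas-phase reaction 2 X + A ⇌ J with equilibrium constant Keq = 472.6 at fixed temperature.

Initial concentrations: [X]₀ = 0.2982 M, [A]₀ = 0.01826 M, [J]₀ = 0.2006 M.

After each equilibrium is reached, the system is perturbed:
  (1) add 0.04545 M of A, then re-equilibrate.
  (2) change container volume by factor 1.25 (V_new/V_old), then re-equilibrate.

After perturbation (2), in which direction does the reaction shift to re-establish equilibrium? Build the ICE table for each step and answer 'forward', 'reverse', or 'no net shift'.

Direction: reverse

Q₀ = 123.5 vs Keq = 472.6 ⇒ Q<K, forward
Step 1:
                  X         A         J
  Initial    0.2982   0.01826    0.2006
  Change    -0.0245  -0.01225   0.01225
  Equil      0.2737  0.006012    0.2128
  solve Keq expr → x = 0.01225; check Q = 472.6
Then add 0.04545 M of A.
Step 2:
                  X         A         J
  Initial    0.2737   0.05146    0.2128
  Change   -0.07582  -0.03791   0.03791
  Equil      0.1979   0.01355    0.2508
  solve Keq expr → x = 0.03791; check Q = 472.6
Then change container volume by factor 1.25 (V_new/V_old).
Step 3:
                  X         A         J
  Initial    0.1583   0.01084    0.2006
  Change    0.00828   0.00414  -0.00414
  Equil      0.1666   0.01498    0.1965
  solve Keq expr → x = -0.00414; check Q = 472.6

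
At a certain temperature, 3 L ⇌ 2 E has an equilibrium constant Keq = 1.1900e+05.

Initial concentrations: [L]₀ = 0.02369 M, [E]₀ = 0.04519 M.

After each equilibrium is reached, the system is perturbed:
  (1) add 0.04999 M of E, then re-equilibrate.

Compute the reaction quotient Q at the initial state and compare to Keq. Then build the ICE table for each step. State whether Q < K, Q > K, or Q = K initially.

Q₀ = 153.6 vs Keq = 1.1900e+05 ⇒ Q<K, forward
Step 1:
                   L          E
  init       0.02369    0.04519
  Δ         -0.02061    0.01374
  eq        0.003079    0.05893
  solve Keq expr → x = 0.00687; check Q = 1.1900e+05
Then add 0.04999 M of E.
Step 2:
                   L          E
  init      0.003079     0.1089
  Δ         0.001529  -0.001019
  eq        0.004608     0.1079
  solve Keq expr → x = -5.0970e-04; check Q = 1.1900e+05

Q₀ = 153.6; Q < K (proceeds forward)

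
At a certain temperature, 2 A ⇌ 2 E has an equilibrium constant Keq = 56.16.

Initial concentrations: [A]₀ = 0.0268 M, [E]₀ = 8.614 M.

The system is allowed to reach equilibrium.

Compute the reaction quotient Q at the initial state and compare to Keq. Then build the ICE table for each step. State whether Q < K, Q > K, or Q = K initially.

Q₀ = 1.0331e+05 vs Keq = 56.16 ⇒ Q>K, reverse
Step 1:
                  A         E
  init       0.0268     8.614
  Δ          0.9905   -0.9905
  eq          1.017     7.624
  solve Keq expr → x = -0.4952; check Q = 56.16

Q₀ = 1.0331e+05; Q > K (proceeds reverse)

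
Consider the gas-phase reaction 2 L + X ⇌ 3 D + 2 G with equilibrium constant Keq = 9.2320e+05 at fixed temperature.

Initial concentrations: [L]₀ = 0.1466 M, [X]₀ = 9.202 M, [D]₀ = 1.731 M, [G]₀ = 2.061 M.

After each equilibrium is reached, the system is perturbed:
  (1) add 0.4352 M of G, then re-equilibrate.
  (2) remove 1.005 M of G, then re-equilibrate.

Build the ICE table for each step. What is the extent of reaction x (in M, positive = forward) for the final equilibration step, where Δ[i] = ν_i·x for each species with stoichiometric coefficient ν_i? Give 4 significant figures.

x = 4.6900e-04 M

Q₀ = 111.4 vs Keq = 9.2320e+05 ⇒ Q<K, forward
Step 1:
                  L         X         D         G
  Initial    0.1466     9.202     1.731     2.061
  Change    -0.1445  -0.07227    0.2168    0.1445
  Equil    0.002065      9.13     1.948     2.206
  solve Keq expr → x = 0.07227; check Q = 9.2320e+05
Then add 0.4352 M of G.
Step 2:
                  L         X         D         G
  Initial  0.002065      9.13     1.948     2.641
  Change  4.0593e-04 2.0297e-04 -6.0890e-04 -4.0593e-04
  Equil    0.002471      9.13     1.947      2.64
  solve Keq expr → x = -2.0297e-04; check Q = 9.2320e+05
Then remove 1.005 M of G.
Step 3:
                  L         X         D         G
  Initial  0.002471      9.13     1.947     1.635
  Change  -9.3801e-04 -4.6900e-04  0.001407 9.3801e-04
  Equil    0.001533     9.129     1.949     1.636
  solve Keq expr → x = 4.6900e-04; check Q = 9.2320e+05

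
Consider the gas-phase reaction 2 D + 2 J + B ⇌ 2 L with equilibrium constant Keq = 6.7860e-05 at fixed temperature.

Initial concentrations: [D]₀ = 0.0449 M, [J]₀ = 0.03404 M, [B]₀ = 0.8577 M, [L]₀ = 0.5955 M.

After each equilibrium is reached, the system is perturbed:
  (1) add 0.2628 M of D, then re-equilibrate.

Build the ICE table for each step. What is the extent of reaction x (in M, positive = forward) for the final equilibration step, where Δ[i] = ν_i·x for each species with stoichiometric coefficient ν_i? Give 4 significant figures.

x = 7.1738e-04 M

Q₀ = 1.7699e+05 vs Keq = 6.7860e-05 ⇒ Q>K, reverse
Step 1:
                   D          J          B          L
  I           0.0449    0.03404     0.8577     0.5955
  C            0.592      0.592      0.296     -0.592
  E           0.6369      0.626      1.154   0.003528
  solve Keq expr → x = -0.296; check Q = 6.7860e-05
Then add 0.2628 M of D.
Step 2:
                   D          J          B          L
  I           0.8997      0.626      1.154   0.003528
  C        -0.001435  -0.001435 -7.1738e-04   0.001435
  E           0.8982     0.6246      1.153   0.004962
  solve Keq expr → x = 7.1738e-04; check Q = 6.7860e-05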